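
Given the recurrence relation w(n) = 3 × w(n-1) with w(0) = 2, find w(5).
Computing step by step:
w(0) = 2
w(1) = 3 × 2 = 6
w(2) = 3 × 6 = 18
w(3) = 3 × 18 = 54
w(4) = 3 × 54 = 162
w(5) = 3 × 162 = 486

486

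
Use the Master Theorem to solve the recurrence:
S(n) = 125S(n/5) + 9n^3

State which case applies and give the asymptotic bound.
Master Theorem template: S(n) = a·S(n/b) + f(n).
Here: a=125, b=5, f(n)=9n^3
Compute log_b(a) = log_5(125) = 3.
f(n) = 9n^3 = Θ(n^3). Case 2: S(n) = Θ(n^3 log n).

Case 2: S(n) = Θ(n^3 log n)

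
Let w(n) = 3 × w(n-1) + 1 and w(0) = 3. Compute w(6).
Computing step by step:
w(0) = 3
w(1) = 3 × 3 + 1 = 10
w(2) = 3 × 10 + 1 = 31
w(3) = 3 × 31 + 1 = 94
w(4) = 3 × 94 + 1 = 283
w(5) = 3 × 283 + 1 = 850
w(6) = 3 × 850 + 1 = 2551

2551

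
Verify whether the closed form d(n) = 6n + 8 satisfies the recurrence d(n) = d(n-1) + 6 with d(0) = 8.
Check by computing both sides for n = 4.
From the recurrence with d(0) = 8:
  d(0) = 8, d(1) = 14, d(2) = 20, d(3) = 26, d(4) = 32
  so the recurrence gives d(4) = 32.
From the proposed closed form d(n) = 6n + 8:
  d(4) = 32.
Both sides give 32 at n = 4, and the initial condition(s) match, so the closed form is consistent.

Yes, the closed form is correct.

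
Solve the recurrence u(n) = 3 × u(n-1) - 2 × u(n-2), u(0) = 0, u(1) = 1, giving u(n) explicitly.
Recurrence: u(n) = 3 × u(n-1) - 2 × u(n-2), initial: u(0) = 0, u(1) = 1.
Characteristic equation: r² - 3r + 2 = 0, which factors as (r - 2)(r - 1) = 0, so r = 2, 1. General solution u(n) = A·2ⁿ + B·1ⁿ. From u(0) = 0: A + B = 0. From u(1) = 1: 2A + 1B = 1. Solving gives A = 1, B = -1.

u(n) = 2ⁿ - 1ⁿ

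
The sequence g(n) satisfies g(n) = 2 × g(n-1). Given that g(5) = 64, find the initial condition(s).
In general g(n) = 2ⁿ · g(0). At n = 5: g(0) = g(5) / 2^5 = 64 / 32 = 2.

g(0) = 2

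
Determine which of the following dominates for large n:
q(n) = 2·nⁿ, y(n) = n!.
Comparing growth rates:
Growth-rate hierarchy: log n ≺ any polynomial ≺ any exponential cⁿ (c>1) ≺ n! ≺ nⁿ.
super-exponential nⁿ dominates factorial asymptotically.

q(n) grows faster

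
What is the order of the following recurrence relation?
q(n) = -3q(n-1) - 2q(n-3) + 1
The order is the largest lag k for which q(n-k) appears. Here the deepest term is q(n-3) (the 1 term is non-homogeneous and does not affect the order), so the order is 3.

Order 3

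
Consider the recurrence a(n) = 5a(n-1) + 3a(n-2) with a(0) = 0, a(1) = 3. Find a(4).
Computing the sequence terms:
0, 3, 15, 84, 465

465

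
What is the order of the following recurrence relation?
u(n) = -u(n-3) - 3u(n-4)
The order is the largest lag k for which u(n-k) appears. Here the deepest term is u(n-4), so the order is 4.

Order 4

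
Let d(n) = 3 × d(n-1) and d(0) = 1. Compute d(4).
Computing step by step:
d(0) = 1
d(1) = 3 × 1 = 3
d(2) = 3 × 3 = 9
d(3) = 3 × 9 = 27
d(4) = 3 × 27 = 81

81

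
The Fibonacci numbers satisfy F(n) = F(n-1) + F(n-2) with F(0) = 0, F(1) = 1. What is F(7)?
Computing the sequence terms:
0, 1, 1, 2, 3, 5, 8, 13

13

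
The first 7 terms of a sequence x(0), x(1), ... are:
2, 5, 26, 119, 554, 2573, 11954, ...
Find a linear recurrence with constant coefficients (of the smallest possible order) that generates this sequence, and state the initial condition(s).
Look for the lowest-order linear relation among consecutive terms.
Observation: x(n) - 4·x(n-1) - (3)·x(n-2) = 0 holds for the shown terms, and no order-1 relation x(n) = α·x(n-1) + β fits.
Check at n=3: 4·26 + (3)·5 = 119. ✓

x(n) = 4x(n-1) + 3x(n-2), x(0) = 2, x(1) = 5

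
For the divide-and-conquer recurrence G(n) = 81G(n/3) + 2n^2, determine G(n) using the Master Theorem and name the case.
Master Theorem template: G(n) = a·G(n/b) + f(n).
Here: a=81, b=3, f(n)=2n^2
Compute log_b(a) = log_3(81) = 4.
f(n) = 2n^2 = O(n^(4-ε)) with ε = 2. Case 1: G(n) = Θ(n^log_b(a)) = Θ(n^4).

Case 1: G(n) = Θ(n^4)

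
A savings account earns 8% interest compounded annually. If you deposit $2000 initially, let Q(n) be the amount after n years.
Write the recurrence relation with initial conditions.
Each year the balance grows by 8%, i.e. is multiplied by 1 + 8/100 = 1.08, so Q(n) = 1.08 × Q(n-1). The initial deposit gives Q(0) = 2000.
Unrolling gives the closed form Q(n) = 2000 × (1.08)ⁿ.

Q(n) = 1.08 × Q(n-1), Q(0) = 2000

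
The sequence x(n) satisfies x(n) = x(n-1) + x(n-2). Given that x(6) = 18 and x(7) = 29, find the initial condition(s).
Work backwards using x(k) = x(k+2) - x(k+1):
x(5) = x(7) - x(6) = 29 - 18 = 11
x(4) = x(6) - x(5) = 18 - 11 = 7
x(3) = x(5) - x(4) = 11 - 7 = 4
x(2) = x(4) - x(3) = 7 - 4 = 3
x(1) = x(3) - x(2) = 4 - 3 = 1
x(0) = x(2) - x(1) = 3 - 1 = 2

x(0) = 2, x(1) = 1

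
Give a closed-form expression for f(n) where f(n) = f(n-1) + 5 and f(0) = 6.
Recurrence: f(n) = f(n-1) + 5, initial: f(0) = 6.
Each step adds 5, so f(n) = f(0) + 5n = 5n + 6.

f(n) = 5n + 6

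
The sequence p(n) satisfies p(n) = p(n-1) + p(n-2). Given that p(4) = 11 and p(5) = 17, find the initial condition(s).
Work backwards using p(k) = p(k+2) - p(k+1):
p(3) = p(5) - p(4) = 17 - 11 = 6
p(2) = p(4) - p(3) = 11 - 6 = 5
p(1) = p(3) - p(2) = 6 - 5 = 1
p(0) = p(2) - p(1) = 5 - 1 = 4

p(0) = 4, p(1) = 1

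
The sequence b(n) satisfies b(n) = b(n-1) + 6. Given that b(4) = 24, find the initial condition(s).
b(4) = b(0) + 4·6, so b(0) = 24 - 24 = 0.

b(0) = 0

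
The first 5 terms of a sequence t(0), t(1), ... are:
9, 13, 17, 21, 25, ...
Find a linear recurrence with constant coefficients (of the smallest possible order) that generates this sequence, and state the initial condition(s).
Look for the lowest-order linear relation among consecutive terms.
Observation: consecutive differences are constant (= 4).
Check at n=2: 1·13 + 4 = 17. ✓

t(n) = t(n-1) + 4, t(0) = 9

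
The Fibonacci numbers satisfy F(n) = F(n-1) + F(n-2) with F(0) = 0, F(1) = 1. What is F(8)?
Computing the sequence terms:
0, 1, 1, 2, 3, 5, 8, 13, 21

21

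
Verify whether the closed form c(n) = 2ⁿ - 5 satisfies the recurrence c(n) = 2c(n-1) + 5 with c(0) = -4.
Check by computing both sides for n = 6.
From the recurrence with c(0) = -4:
  c(0) = -4, c(1) = -3, c(2) = -1, c(3) = 3, c(4) = 11, c(5) = 27, c(6) = 59
  so the recurrence gives c(6) = 59.
From the proposed closed form c(n) = 2ⁿ - 5:
  c(6) = 59.
Both sides give 59 at n = 6, and the initial condition(s) match, so the closed form is consistent.

Yes, the closed form is correct.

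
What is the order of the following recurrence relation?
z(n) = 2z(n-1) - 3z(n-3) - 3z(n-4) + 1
The order is the largest lag k for which z(n-k) appears. Here the deepest term is z(n-4) (the 1 term is non-homogeneous and does not affect the order), so the order is 4.

Order 4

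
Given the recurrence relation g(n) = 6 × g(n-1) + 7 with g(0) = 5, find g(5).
Computing step by step:
g(0) = 5
g(1) = 6 × 5 + 7 = 37
g(2) = 6 × 37 + 7 = 229
g(3) = 6 × 229 + 7 = 1381
g(4) = 6 × 1381 + 7 = 8293
g(5) = 6 × 8293 + 7 = 49765

49765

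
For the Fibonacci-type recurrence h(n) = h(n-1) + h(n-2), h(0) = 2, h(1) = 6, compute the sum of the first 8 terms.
Computing the sequence terms: 2, 6, 8, 14, 22, 36, 58, 94
Adding these values together:

240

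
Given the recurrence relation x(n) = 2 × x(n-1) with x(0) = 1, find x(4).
Computing step by step:
x(0) = 1
x(1) = 2 × 1 = 2
x(2) = 2 × 2 = 4
x(3) = 2 × 4 = 8
x(4) = 2 × 8 = 16

16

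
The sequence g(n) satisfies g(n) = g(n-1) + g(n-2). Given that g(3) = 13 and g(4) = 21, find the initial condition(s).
Work backwards using g(k) = g(k+2) - g(k+1):
g(2) = g(4) - g(3) = 21 - 13 = 8
g(1) = g(3) - g(2) = 13 - 8 = 5
g(0) = g(2) - g(1) = 8 - 5 = 3

g(0) = 3, g(1) = 5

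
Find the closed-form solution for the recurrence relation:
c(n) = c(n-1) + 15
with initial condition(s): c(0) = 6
Recurrence: c(n) = c(n-1) + 15, initial: c(0) = 6.
Each step adds 15, so c(n) = c(0) + 15n = 15n + 6.

c(n) = 15n + 6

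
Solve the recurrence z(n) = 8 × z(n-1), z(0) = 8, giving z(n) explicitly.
Recurrence: z(n) = 8 × z(n-1), initial: z(0) = 8.
Each term is 8 times the previous, so this is geometric with ratio 8. After n steps: z(n) = z(0)·8ⁿ = 8·8ⁿ.

z(n) = 8·8ⁿ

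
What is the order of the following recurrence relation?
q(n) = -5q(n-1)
The order is the largest lag k for which q(n-k) appears. Here the deepest term is q(n-1), so the order is 1.

Order 1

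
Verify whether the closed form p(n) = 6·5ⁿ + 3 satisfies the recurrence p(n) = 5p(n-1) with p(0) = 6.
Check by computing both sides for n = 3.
From the recurrence with p(0) = 6:
  p(0) = 6, p(1) = 30, p(2) = 150, p(3) = 750
  so the recurrence gives p(3) = 750.
From the proposed closed form p(n) = 6·5ⁿ + 3:
  p(3) = 753.
The recurrence gives 750 but the closed form gives 753, so the closed form does not satisfy the recurrence.

No, the closed form is incorrect.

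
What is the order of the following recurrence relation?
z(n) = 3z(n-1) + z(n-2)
The order is the largest lag k for which z(n-k) appears. Here the deepest term is z(n-2), so the order is 2.

Order 2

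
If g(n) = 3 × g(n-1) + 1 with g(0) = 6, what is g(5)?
Computing step by step:
g(0) = 6
g(1) = 3 × 6 + 1 = 19
g(2) = 3 × 19 + 1 = 58
g(3) = 3 × 58 + 1 = 175
g(4) = 3 × 175 + 1 = 526
g(5) = 3 × 526 + 1 = 1579

1579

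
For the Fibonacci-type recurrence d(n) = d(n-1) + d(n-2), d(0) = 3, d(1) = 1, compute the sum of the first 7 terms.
Computing the sequence terms: 3, 1, 4, 5, 9, 14, 23
Adding these values together:

59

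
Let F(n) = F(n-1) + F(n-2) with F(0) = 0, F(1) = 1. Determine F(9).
Computing the sequence terms:
0, 1, 1, 2, 3, 5, 8, 13, 21, 34

34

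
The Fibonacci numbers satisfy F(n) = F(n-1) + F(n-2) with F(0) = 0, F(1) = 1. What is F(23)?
Computing the sequence terms:
0, 1, 1, 2, 3, 5, 8, 13, 21, 34, 55, 89, 144, 233, 377, 610, 987, 1597, 2584, 4181, 6765, 10946, 17711, 28657

28657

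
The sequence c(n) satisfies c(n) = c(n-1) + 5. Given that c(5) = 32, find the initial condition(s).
c(5) = c(0) + 5·5, so c(0) = 32 - 25 = 7.

c(0) = 7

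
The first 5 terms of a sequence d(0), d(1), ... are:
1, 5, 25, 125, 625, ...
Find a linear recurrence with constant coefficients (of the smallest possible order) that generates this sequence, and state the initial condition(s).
Look for the lowest-order linear relation among consecutive terms.
Observation: each term is 5× the previous.
Check at n=2: 5·5 = 25. ✓

d(n) = 5 × d(n-1), d(0) = 1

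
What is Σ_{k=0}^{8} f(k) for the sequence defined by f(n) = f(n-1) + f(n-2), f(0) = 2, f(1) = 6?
Computing the sequence terms: 2, 6, 8, 14, 22, 36, 58, 94, 152
Adding these values together:

392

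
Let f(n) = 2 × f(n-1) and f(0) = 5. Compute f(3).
Computing step by step:
f(0) = 5
f(1) = 2 × 5 = 10
f(2) = 2 × 10 = 20
f(3) = 2 × 20 = 40

40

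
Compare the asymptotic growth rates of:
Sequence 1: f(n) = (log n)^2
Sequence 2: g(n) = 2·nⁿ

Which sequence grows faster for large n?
Comparing growth rates:
Growth-rate hierarchy: log n ≺ any polynomial ≺ any exponential cⁿ (c>1) ≺ n! ≺ nⁿ.
super-exponential nⁿ dominates polylogarithmic (log n)^2 asymptotically.

g(n) grows faster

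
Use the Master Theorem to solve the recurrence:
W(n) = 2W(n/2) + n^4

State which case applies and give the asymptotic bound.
Master Theorem template: W(n) = a·W(n/b) + f(n).
Here: a=2, b=2, f(n)=n^4
Compute log_b(a) = log_2(2) = 1.
f(n) = n^4 = Ω(n^(1+ε)) with ε = 3, and the regularity condition holds (a·f(n/b) = (a/b^4)·f(n) with a/b^4 = 2^-3 < 1). Case 3: W(n) = Θ(f(n)) = Θ(n^4).

Case 3: W(n) = Θ(n^4)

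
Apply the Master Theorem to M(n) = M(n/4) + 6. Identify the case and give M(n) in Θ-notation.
Master Theorem template: M(n) = a·M(n/b) + f(n).
Here: a=1, b=4, f(n)=6
Compute log_b(a) = log_4(1) = 0.
f(n) = 6 = Θ(1). Case 2: M(n) = Θ(log n).

Case 2: M(n) = Θ(log n)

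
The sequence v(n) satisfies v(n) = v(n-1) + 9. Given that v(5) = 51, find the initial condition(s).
v(5) = v(0) + 5·9, so v(0) = 51 - 45 = 6.

v(0) = 6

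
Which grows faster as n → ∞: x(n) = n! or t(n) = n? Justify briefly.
Comparing growth rates:
Growth-rate hierarchy: log n ≺ any polynomial ≺ any exponential cⁿ (c>1) ≺ n! ≺ nⁿ.
factorial dominates polynomial degree 1 asymptotically.

x(n) grows faster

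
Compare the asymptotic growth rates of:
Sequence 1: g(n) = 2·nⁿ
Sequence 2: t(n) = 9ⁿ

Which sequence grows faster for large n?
Comparing growth rates:
Growth-rate hierarchy: log n ≺ any polynomial ≺ any exponential cⁿ (c>1) ≺ n! ≺ nⁿ.
super-exponential nⁿ dominates exponential base 9 asymptotically.

g(n) grows faster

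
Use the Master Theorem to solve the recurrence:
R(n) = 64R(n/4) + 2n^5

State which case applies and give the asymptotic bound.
Master Theorem template: R(n) = a·R(n/b) + f(n).
Here: a=64, b=4, f(n)=2n^5
Compute log_b(a) = log_4(64) = 3.
f(n) = 2n^5 = Ω(n^(3+ε)) with ε = 2, and the regularity condition holds (a·f(n/b) = (a/b^5)·f(n) with a/b^5 = 4^-2 < 1). Case 3: R(n) = Θ(f(n)) = Θ(n^5).

Case 3: R(n) = Θ(n^5)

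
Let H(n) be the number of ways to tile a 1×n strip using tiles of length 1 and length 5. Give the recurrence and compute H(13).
Condition on the last tile: it has length 1 (leaving a 1×(n-1) strip) or length 5 (leaving a 1×(n-5) strip), so H(n) = H(n-1) + H(n-5) (order-5 linear recurrence).
For 0 ≤ i < 5 only unit tiles fit, so H(i) = 1.
Iterating the recurrence: H(5) = 2, H(6) = 3, H(7) = 4, H(8) = 5, H(9) = 6, H(10) = 8, H(11) = 11, H(12) = 15, H(13) = 20.

H(n) = H(n-1) + H(n-5), with H(i) = 1 for 0 ≤ i < 5; H(13) = 20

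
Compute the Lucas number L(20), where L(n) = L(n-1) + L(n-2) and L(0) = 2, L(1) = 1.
Computing the sequence terms:
2, 1, 3, 4, 7, 11, 18, 29, 47, 76, 123, 199, 322, 521, 843, 1364, 2207, 3571, 5778, 9349, 15127

15127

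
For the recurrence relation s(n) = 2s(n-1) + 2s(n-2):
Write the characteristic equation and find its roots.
Substitute s(n) = rⁿ and divide through by rⁿ⁻²: r² - 2r - 2 = 0
Discriminant: 2² + 4·2 = 12, not a perfect square, so by the quadratic formula r = (2 ± √12)/2.
General solution: s(n) = A·r₁ⁿ + B·r₂ⁿ where r₁,r₂ = (2 ± √12)/2

Characteristic: r² - 2r - 2 = 0, Roots: r = (2 ± √12)/2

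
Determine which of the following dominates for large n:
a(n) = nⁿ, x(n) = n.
Comparing growth rates:
Growth-rate hierarchy: log n ≺ any polynomial ≺ any exponential cⁿ (c>1) ≺ n! ≺ nⁿ.
super-exponential nⁿ dominates polynomial degree 1 asymptotically.

a(n) grows faster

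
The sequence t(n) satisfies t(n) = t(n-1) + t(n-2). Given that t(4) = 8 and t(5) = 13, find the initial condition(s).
Work backwards using t(k) = t(k+2) - t(k+1):
t(3) = t(5) - t(4) = 13 - 8 = 5
t(2) = t(4) - t(3) = 8 - 5 = 3
t(1) = t(3) - t(2) = 5 - 3 = 2
t(0) = t(2) - t(1) = 3 - 2 = 1

t(0) = 1, t(1) = 2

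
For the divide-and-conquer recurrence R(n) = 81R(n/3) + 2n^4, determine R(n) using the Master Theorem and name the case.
Master Theorem template: R(n) = a·R(n/b) + f(n).
Here: a=81, b=3, f(n)=2n^4
Compute log_b(a) = log_3(81) = 4.
f(n) = 2n^4 = Θ(n^4). Case 2: R(n) = Θ(n^4 log n).

Case 2: R(n) = Θ(n^4 log n)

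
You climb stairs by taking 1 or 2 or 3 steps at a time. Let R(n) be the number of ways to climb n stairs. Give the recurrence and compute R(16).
Condition on the size of the last step (1 to 3): before it there were n-1, …, n-3 stairs climbed, and these cases are disjoint, so R(n) = R(n-1) + R(n-2) + R(n-3) (order-3 linear recurrence).
Initial conditions by direct count (compositions of i into parts ≤ 3): R(1) = 1; R(2) = 2; R(3) = 4.
Iterating the recurrence: R(4) = 7, R(5) = 13, R(6) = 24, R(7) = 44, R(8) = 81, R(9) = 149, R(10) = 274, R(11) = 504, R(12) = 927, R(13) = 1705, R(14) = 3136, R(15) = 5768, R(16) = 10609.

R(n) = R(n-1) + R(n-2) + R(n-3), R(1) = 1, R(2) = 2, R(3) = 4; R(16) = 10609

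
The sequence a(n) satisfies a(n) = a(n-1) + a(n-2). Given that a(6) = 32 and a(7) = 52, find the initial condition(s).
Work backwards using a(k) = a(k+2) - a(k+1):
a(5) = a(7) - a(6) = 52 - 32 = 20
a(4) = a(6) - a(5) = 32 - 20 = 12
a(3) = a(5) - a(4) = 20 - 12 = 8
a(2) = a(4) - a(3) = 12 - 8 = 4
a(1) = a(3) - a(2) = 8 - 4 = 4
a(0) = a(2) - a(1) = 4 - 4 = 0

a(0) = 0, a(1) = 4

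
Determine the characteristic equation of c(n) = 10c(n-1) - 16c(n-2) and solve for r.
Substitute c(n) = rⁿ and divide through by rⁿ⁻²: r² - 10r + 16 = 0
Factor: (r - 2)(r - 8) = 0, so r = 2, 8.
General solution: c(n) = A·2ⁿ + B·8ⁿ

Characteristic: r² - 10r + 16 = 0, Roots: r = 2, 8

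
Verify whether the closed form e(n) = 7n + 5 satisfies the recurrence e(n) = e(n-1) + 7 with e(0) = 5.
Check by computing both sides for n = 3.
From the recurrence with e(0) = 5:
  e(0) = 5, e(1) = 12, e(2) = 19, e(3) = 26
  so the recurrence gives e(3) = 26.
From the proposed closed form e(n) = 7n + 5:
  e(3) = 26.
Both sides give 26 at n = 3, and the initial condition(s) match, so the closed form is consistent.

Yes, the closed form is correct.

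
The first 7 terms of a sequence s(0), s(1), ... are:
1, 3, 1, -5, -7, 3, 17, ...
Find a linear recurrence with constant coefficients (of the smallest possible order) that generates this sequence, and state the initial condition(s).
Look for the lowest-order linear relation among consecutive terms.
Observation: s(n) - 1·s(n-1) - (-2)·s(n-2) = 0 holds for the shown terms, and no order-1 relation s(n) = α·s(n-1) + β fits.
Check at n=3: 1·1 + (-2)·3 = -5. ✓

s(n) = s(n-1) - 2s(n-2), s(0) = 1, s(1) = 3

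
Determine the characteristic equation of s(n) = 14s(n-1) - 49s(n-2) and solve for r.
Substitute s(n) = rⁿ and divide through by rⁿ⁻²: r² - 14r + 49 = 0
Factor: (r - 7)² = 0, so r = 7 (double root).
General solution: s(n) = (A + Bn)·7ⁿ

Characteristic: r² - 14r + 49 = 0, Roots: r = 7 (double root)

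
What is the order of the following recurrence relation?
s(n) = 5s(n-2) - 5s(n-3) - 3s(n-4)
The order is the largest lag k for which s(n-k) appears. Here the deepest term is s(n-4), so the order is 4.

Order 4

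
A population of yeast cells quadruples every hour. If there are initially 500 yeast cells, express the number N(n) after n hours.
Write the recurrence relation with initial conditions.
Each hour multiplies the count by 4, so the count after n hours depends only on the count after n-1 hours: N(n) = 4 × N(n-1). The starting count gives N(0) = 500.
Unrolling n times gives the closed form N(n) = 500 × 4ⁿ.

N(n) = 4 × N(n-1), N(0) = 500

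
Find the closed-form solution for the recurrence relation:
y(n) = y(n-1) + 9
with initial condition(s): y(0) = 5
Recurrence: y(n) = y(n-1) + 9, initial: y(0) = 5.
Each step adds 9, so y(n) = y(0) + 9n = 9n + 5.

y(n) = 9n + 5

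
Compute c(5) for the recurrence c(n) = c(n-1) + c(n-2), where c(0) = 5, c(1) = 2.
Computing the sequence terms:
5, 2, 7, 9, 16, 25

25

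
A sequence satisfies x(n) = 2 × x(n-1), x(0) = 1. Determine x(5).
Computing step by step:
x(0) = 1
x(1) = 2 × 1 = 2
x(2) = 2 × 2 = 4
x(3) = 2 × 4 = 8
x(4) = 2 × 8 = 16
x(5) = 2 × 16 = 32

32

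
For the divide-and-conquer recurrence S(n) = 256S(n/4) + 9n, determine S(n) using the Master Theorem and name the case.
Master Theorem template: S(n) = a·S(n/b) + f(n).
Here: a=256, b=4, f(n)=9n
Compute log_b(a) = log_4(256) = 4.
f(n) = 9n = O(n^(4-ε)) with ε = 3. Case 1: S(n) = Θ(n^log_b(a)) = Θ(n^4).

Case 1: S(n) = Θ(n^4)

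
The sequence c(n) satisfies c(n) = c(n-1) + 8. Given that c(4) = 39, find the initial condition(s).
c(4) = c(0) + 4·8, so c(0) = 39 - 32 = 7.

c(0) = 7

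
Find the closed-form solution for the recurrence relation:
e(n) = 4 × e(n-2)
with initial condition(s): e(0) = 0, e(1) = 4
Recurrence: e(n) = 4 × e(n-2), initial: e(0) = 0, e(1) = 4.
Characteristic equation: r² - 4 = 0, which factors as (r - 2)(r + 2) = 0, so r = 2, -2. General solution e(n) = A·2ⁿ + B·(-2)ⁿ. From e(0) = 0: A + B = 0. From e(1) = 4: 2A - 2B = 4. Solving gives A = 1, B = -1.

e(n) = 2ⁿ - (-2)ⁿ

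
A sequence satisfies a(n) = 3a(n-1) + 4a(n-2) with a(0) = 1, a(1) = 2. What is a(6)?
Computing the sequence terms:
1, 2, 10, 38, 154, 614, 2458

2458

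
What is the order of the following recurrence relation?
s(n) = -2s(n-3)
The order is the largest lag k for which s(n-k) appears. Here the deepest term is s(n-3), so the order is 3.

Order 3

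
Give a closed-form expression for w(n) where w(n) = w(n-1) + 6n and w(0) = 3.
Recurrence: w(n) = w(n-1) + 6n, initial: w(0) = 3.
Telescoping: w(n) = w(0) + 6·Σᵢ₌₁ⁿ i = 3 + 6·n(n+1)/2.

w(n) = 6·n(n+1)/2 + 3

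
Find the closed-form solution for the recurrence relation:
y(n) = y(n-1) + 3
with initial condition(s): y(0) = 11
Recurrence: y(n) = y(n-1) + 3, initial: y(0) = 11.
Each step adds 3, so y(n) = y(0) + 3n = 3n + 11.

y(n) = 3n + 11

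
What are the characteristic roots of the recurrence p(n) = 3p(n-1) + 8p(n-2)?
Substitute p(n) = rⁿ and divide through by rⁿ⁻²: r² - 3r - 8 = 0
Discriminant: 3² + 4·8 = 41, not a perfect square, so by the quadratic formula r = (3 ± √41)/2.
General solution: p(n) = A·r₁ⁿ + B·r₂ⁿ where r₁,r₂ = (3 ± √41)/2

Characteristic: r² - 3r - 8 = 0, Roots: r = (3 ± √41)/2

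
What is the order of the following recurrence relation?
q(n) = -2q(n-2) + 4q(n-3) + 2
The order is the largest lag k for which q(n-k) appears. Here the deepest term is q(n-3) (the 2 term is non-homogeneous and does not affect the order), so the order is 3.

Order 3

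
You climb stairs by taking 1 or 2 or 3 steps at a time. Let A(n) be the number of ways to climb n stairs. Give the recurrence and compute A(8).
Condition on the size of the last step (1 to 3): before it there were n-1, …, n-3 stairs climbed, and these cases are disjoint, so A(n) = A(n-1) + A(n-2) + A(n-3) (order-3 linear recurrence).
Initial conditions by direct count (compositions of i into parts ≤ 3): A(1) = 1; A(2) = 2; A(3) = 4.
Iterating the recurrence: A(4) = 7, A(5) = 13, A(6) = 24, A(7) = 44, A(8) = 81.

A(n) = A(n-1) + A(n-2) + A(n-3), A(1) = 1, A(2) = 2, A(3) = 4; A(8) = 81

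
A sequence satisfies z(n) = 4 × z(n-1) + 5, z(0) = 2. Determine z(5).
Computing step by step:
z(0) = 2
z(1) = 4 × 2 + 5 = 13
z(2) = 4 × 13 + 5 = 57
z(3) = 4 × 57 + 5 = 233
z(4) = 4 × 233 + 5 = 937
z(5) = 4 × 937 + 5 = 3753

3753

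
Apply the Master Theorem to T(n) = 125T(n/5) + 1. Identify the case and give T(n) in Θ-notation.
Master Theorem template: T(n) = a·T(n/b) + f(n).
Here: a=125, b=5, f(n)=1
Compute log_b(a) = log_5(125) = 3.
f(n) = 1 = O(n^(3-ε)) with ε = 3. Case 1: T(n) = Θ(n^log_b(a)) = Θ(n^3).

Case 1: T(n) = Θ(n^3)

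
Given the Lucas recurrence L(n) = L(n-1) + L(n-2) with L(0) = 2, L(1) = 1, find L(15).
Computing the sequence terms:
2, 1, 3, 4, 7, 11, 18, 29, 47, 76, 123, 199, 322, 521, 843, 1364

1364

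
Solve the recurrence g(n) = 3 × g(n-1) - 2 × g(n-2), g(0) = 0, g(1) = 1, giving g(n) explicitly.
Recurrence: g(n) = 3 × g(n-1) - 2 × g(n-2), initial: g(0) = 0, g(1) = 1.
Characteristic equation: r² - 3r + 2 = 0, which factors as (r - 2)(r - 1) = 0, so r = 2, 1. General solution g(n) = A·2ⁿ + B·1ⁿ. From g(0) = 0: A + B = 0. From g(1) = 1: 2A + 1B = 1. Solving gives A = 1, B = -1.

g(n) = 2ⁿ - 1ⁿ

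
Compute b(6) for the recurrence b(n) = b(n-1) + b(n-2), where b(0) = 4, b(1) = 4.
Computing the sequence terms:
4, 4, 8, 12, 20, 32, 52

52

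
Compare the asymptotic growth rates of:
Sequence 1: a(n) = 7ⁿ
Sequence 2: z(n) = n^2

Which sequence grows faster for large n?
Comparing growth rates:
Growth-rate hierarchy: log n ≺ any polynomial ≺ any exponential cⁿ (c>1) ≺ n! ≺ nⁿ.
exponential base 7 dominates polynomial degree 2 asymptotically.

a(n) grows faster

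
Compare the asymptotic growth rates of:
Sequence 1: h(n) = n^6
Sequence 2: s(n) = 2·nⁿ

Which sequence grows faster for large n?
Comparing growth rates:
Growth-rate hierarchy: log n ≺ any polynomial ≺ any exponential cⁿ (c>1) ≺ n! ≺ nⁿ.
super-exponential nⁿ dominates polynomial degree 6 asymptotically.

s(n) grows faster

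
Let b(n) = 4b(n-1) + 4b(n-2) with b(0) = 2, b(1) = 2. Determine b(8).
Computing the sequence terms:
2, 2, 16, 72, 352, 1696, 8192, 39552, 190976

190976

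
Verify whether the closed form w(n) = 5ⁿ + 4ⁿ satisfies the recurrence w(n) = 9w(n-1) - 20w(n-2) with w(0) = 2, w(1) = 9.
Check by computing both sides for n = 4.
From the recurrence with w(0) = 2, w(1) = 9:
  w(0) = 2, w(1) = 9, w(2) = 41, w(3) = 189, w(4) = 881
  so the recurrence gives w(4) = 881.
From the proposed closed form w(n) = 5ⁿ + 4ⁿ:
  w(4) = 881.
Both sides give 881 at n = 4, and the initial condition(s) match, so the closed form is consistent.

Yes, the closed form is correct.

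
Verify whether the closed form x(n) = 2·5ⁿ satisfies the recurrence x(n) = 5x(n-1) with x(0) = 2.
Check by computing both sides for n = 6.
From the recurrence with x(0) = 2:
  x(0) = 2, x(1) = 10, x(2) = 50, x(3) = 250, x(4) = 1250, x(5) = 6250, x(6) = 31250
  so the recurrence gives x(6) = 31250.
From the proposed closed form x(n) = 2·5ⁿ:
  x(6) = 31250.
Both sides give 31250 at n = 6, and the initial condition(s) match, so the closed form is consistent.

Yes, the closed form is correct.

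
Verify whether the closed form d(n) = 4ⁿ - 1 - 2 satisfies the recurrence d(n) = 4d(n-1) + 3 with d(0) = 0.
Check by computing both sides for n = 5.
From the recurrence with d(0) = 0:
  d(0) = 0, d(1) = 3, d(2) = 15, d(3) = 63, d(4) = 255, d(5) = 1023
  so the recurrence gives d(5) = 1023.
From the proposed closed form d(n) = 4ⁿ - 1 - 2:
  d(5) = 1021.
The recurrence gives 1023 but the closed form gives 1021, so the closed form does not satisfy the recurrence.

No, the closed form is incorrect.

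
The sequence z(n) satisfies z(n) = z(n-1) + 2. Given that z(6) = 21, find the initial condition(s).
z(6) = z(0) + 6·2, so z(0) = 21 - 12 = 9.

z(0) = 9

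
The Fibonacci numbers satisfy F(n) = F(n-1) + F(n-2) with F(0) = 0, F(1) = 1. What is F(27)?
Computing the sequence terms:
0, 1, 1, 2, 3, 5, 8, 13, 21, 34, 55, 89, 144, 233, 377, 610, 987, 1597, 2584, 4181, 6765, 10946, 17711, 28657, 46368, 75025, 121393, 196418

196418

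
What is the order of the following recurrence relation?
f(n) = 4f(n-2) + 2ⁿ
The order is the largest lag k for which f(n-k) appears. Here the deepest term is f(n-2) (the 2ⁿ term is non-homogeneous and does not affect the order), so the order is 2.

Order 2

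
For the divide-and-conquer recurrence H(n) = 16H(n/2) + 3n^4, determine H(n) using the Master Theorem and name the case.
Master Theorem template: H(n) = a·H(n/b) + f(n).
Here: a=16, b=2, f(n)=3n^4
Compute log_b(a) = log_2(16) = 4.
f(n) = 3n^4 = Θ(n^4). Case 2: H(n) = Θ(n^4 log n).

Case 2: H(n) = Θ(n^4 log n)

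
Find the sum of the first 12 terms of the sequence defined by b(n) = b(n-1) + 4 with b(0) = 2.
Computing the sequence terms: 2, 6, 10, 14, 18, 22, 26, 30, 34, 38, 42, 46
Adding these values together:

288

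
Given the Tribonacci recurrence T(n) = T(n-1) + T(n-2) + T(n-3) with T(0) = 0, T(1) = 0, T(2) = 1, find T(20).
Computing the sequence terms:
0, 0, 1, 1, 2, 4, 7, 13, 24, 44, 81, 149, 274, 504, 927, 1705, 3136, 5768, 10609, 19513, 35890

35890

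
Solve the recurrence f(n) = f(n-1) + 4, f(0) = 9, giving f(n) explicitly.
Recurrence: f(n) = f(n-1) + 4, initial: f(0) = 9.
Each step adds 4, so f(n) = f(0) + 4n = 4n + 9.

f(n) = 4n + 9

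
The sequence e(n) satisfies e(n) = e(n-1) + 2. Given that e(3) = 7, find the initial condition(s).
e(3) = e(0) + 3·2, so e(0) = 7 - 6 = 1.

e(0) = 1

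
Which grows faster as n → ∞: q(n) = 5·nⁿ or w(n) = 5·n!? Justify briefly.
Comparing growth rates:
Growth-rate hierarchy: log n ≺ any polynomial ≺ any exponential cⁿ (c>1) ≺ n! ≺ nⁿ.
super-exponential nⁿ dominates factorial asymptotically.

q(n) grows faster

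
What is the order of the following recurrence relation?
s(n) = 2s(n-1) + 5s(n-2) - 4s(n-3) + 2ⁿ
The order is the largest lag k for which s(n-k) appears. Here the deepest term is s(n-3) (the 2ⁿ term is non-homogeneous and does not affect the order), so the order is 3.

Order 3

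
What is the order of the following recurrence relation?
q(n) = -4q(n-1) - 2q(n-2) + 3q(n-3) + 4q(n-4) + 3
The order is the largest lag k for which q(n-k) appears. Here the deepest term is q(n-4) (the 3 term is non-homogeneous and does not affect the order), so the order is 4.

Order 4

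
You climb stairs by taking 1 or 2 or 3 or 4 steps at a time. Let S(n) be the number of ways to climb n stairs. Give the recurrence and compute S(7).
Condition on the size of the last step (1 to 4): before it there were n-1, …, n-4 stairs climbed, and these cases are disjoint, so S(n) = S(n-1) + S(n-2) + S(n-3) + S(n-4) (order-4 linear recurrence).
Initial conditions by direct count (compositions of i into parts ≤ 4): S(1) = 1; S(2) = 2; S(3) = 4; S(4) = 8.
Iterating the recurrence: S(5) = 15, S(6) = 29, S(7) = 56.

S(n) = S(n-1) + S(n-2) + S(n-3) + S(n-4), S(1) = 1, S(2) = 2, S(3) = 4, S(4) = 8; S(7) = 56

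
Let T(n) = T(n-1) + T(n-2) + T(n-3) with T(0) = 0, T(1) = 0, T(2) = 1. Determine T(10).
Computing the sequence terms:
0, 0, 1, 1, 2, 4, 7, 13, 24, 44, 81

81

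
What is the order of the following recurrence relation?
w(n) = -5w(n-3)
The order is the largest lag k for which w(n-k) appears. Here the deepest term is w(n-3), so the order is 3.

Order 3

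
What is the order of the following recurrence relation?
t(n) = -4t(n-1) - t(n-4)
The order is the largest lag k for which t(n-k) appears. Here the deepest term is t(n-4), so the order is 4.

Order 4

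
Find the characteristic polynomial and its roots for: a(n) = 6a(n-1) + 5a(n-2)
Substitute a(n) = rⁿ and divide through by rⁿ⁻²: r² - 6r - 5 = 0
Discriminant: 6² + 4·5 = 56, not a perfect square, so by the quadratic formula r = (6 ± √56)/2.
General solution: a(n) = A·r₁ⁿ + B·r₂ⁿ where r₁,r₂ = (6 ± √56)/2

Characteristic: r² - 6r - 5 = 0, Roots: r = (6 ± √56)/2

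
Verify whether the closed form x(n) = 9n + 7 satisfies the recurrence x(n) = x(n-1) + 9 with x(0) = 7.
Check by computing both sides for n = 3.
From the recurrence with x(0) = 7:
  x(0) = 7, x(1) = 16, x(2) = 25, x(3) = 34
  so the recurrence gives x(3) = 34.
From the proposed closed form x(n) = 9n + 7:
  x(3) = 34.
Both sides give 34 at n = 3, and the initial condition(s) match, so the closed form is consistent.

Yes, the closed form is correct.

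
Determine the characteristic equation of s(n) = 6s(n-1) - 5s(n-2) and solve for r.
Substitute s(n) = rⁿ and divide through by rⁿ⁻²: r² - 6r + 5 = 0
Factor: (r - 1)(r - 5) = 0, so r = 1, 5.
General solution: s(n) = A·1ⁿ + B·5ⁿ

Characteristic: r² - 6r + 5 = 0, Roots: r = 1, 5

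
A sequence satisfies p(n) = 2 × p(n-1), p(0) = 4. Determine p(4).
Computing step by step:
p(0) = 4
p(1) = 2 × 4 = 8
p(2) = 2 × 8 = 16
p(3) = 2 × 16 = 32
p(4) = 2 × 32 = 64

64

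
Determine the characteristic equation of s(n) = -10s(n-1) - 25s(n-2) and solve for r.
Substitute s(n) = rⁿ and divide through by rⁿ⁻²: r² + 10r + 25 = 0
Factor: (r + 5)² = 0, so r = -5 (double root).
General solution: s(n) = (A + Bn)·(-5)ⁿ

Characteristic: r² + 10r + 25 = 0, Roots: r = -5 (double root)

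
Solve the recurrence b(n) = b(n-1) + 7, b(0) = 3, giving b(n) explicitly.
Recurrence: b(n) = b(n-1) + 7, initial: b(0) = 3.
Each step adds 7, so b(n) = b(0) + 7n = 7n + 3.

b(n) = 7n + 3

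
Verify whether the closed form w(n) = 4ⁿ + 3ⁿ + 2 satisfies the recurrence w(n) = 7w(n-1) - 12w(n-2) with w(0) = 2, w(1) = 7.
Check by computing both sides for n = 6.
From the recurrence with w(0) = 2, w(1) = 7:
  w(0) = 2, w(1) = 7, w(2) = 25, w(3) = 91, w(4) = 337, w(5) = 1267, w(6) = 4825
  so the recurrence gives w(6) = 4825.
From the proposed closed form w(n) = 4ⁿ + 3ⁿ + 2:
  w(6) = 4827.
The recurrence gives 4825 but the closed form gives 4827, so the closed form does not satisfy the recurrence.

No, the closed form is incorrect.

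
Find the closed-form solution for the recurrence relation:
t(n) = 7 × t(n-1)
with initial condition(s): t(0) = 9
Recurrence: t(n) = 7 × t(n-1), initial: t(0) = 9.
Each term is 7 times the previous, so this is geometric with ratio 7. After n steps: t(n) = t(0)·7ⁿ = 9·7ⁿ.

t(n) = 9·7ⁿ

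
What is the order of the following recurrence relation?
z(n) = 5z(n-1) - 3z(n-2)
The order is the largest lag k for which z(n-k) appears. Here the deepest term is z(n-2), so the order is 2.

Order 2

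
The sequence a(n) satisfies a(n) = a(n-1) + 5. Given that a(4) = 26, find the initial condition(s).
a(4) = a(0) + 4·5, so a(0) = 26 - 20 = 6.

a(0) = 6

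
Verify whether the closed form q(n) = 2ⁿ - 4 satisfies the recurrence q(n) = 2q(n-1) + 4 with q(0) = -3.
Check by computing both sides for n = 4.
From the recurrence with q(0) = -3:
  q(0) = -3, q(1) = -2, q(2) = 0, q(3) = 4, q(4) = 12
  so the recurrence gives q(4) = 12.
From the proposed closed form q(n) = 2ⁿ - 4:
  q(4) = 12.
Both sides give 12 at n = 4, and the initial condition(s) match, so the closed form is consistent.

Yes, the closed form is correct.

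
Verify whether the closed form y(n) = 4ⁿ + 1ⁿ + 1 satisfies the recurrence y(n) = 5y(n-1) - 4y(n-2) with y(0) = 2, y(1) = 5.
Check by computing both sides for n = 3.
From the recurrence with y(0) = 2, y(1) = 5:
  y(0) = 2, y(1) = 5, y(2) = 17, y(3) = 65
  so the recurrence gives y(3) = 65.
From the proposed closed form y(n) = 4ⁿ + 1ⁿ + 1:
  y(3) = 66.
The recurrence gives 65 but the closed form gives 66, so the closed form does not satisfy the recurrence.

No, the closed form is incorrect.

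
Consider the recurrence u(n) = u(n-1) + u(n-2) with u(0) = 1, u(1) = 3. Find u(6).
Computing the sequence terms:
1, 3, 4, 7, 11, 18, 29

29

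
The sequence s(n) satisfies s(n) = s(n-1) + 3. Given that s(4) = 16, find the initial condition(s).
s(4) = s(0) + 4·3, so s(0) = 16 - 12 = 4.

s(0) = 4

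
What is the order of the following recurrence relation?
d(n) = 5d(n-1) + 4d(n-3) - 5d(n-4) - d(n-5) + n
The order is the largest lag k for which d(n-k) appears. Here the deepest term is d(n-5) (the n term is non-homogeneous and does not affect the order), so the order is 5.

Order 5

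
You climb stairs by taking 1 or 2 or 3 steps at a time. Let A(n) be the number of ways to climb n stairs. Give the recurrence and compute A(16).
Condition on the size of the last step (1 to 3): before it there were n-1, …, n-3 stairs climbed, and these cases are disjoint, so A(n) = A(n-1) + A(n-2) + A(n-3) (order-3 linear recurrence).
Initial conditions by direct count (compositions of i into parts ≤ 3): A(1) = 1; A(2) = 2; A(3) = 4.
Iterating the recurrence: A(4) = 7, A(5) = 13, A(6) = 24, A(7) = 44, A(8) = 81, A(9) = 149, A(10) = 274, A(11) = 504, A(12) = 927, A(13) = 1705, A(14) = 3136, A(15) = 5768, A(16) = 10609.

A(n) = A(n-1) + A(n-2) + A(n-3), A(1) = 1, A(2) = 2, A(3) = 4; A(16) = 10609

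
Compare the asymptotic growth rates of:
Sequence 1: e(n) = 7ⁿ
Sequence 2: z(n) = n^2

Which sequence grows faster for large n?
Comparing growth rates:
Growth-rate hierarchy: log n ≺ any polynomial ≺ any exponential cⁿ (c>1) ≺ n! ≺ nⁿ.
exponential base 7 dominates polynomial degree 2 asymptotically.

e(n) grows faster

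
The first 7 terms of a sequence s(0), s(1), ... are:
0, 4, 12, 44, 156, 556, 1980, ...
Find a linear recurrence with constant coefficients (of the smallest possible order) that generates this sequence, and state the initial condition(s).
Look for the lowest-order linear relation among consecutive terms.
Observation: s(n) - 3·s(n-1) - (2)·s(n-2) = 0 holds for the shown terms, and no order-1 relation s(n) = α·s(n-1) + β fits.
Check at n=3: 3·12 + (2)·4 = 44. ✓

s(n) = 3s(n-1) + 2s(n-2), s(0) = 0, s(1) = 4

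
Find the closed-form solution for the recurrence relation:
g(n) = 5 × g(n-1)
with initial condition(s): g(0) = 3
Recurrence: g(n) = 5 × g(n-1), initial: g(0) = 3.
Each term is 5 times the previous, so this is geometric with ratio 5. After n steps: g(n) = g(0)·5ⁿ = 3·5ⁿ.

g(n) = 3·5ⁿ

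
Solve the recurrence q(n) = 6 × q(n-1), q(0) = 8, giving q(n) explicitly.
Recurrence: q(n) = 6 × q(n-1), initial: q(0) = 8.
Each term is 6 times the previous, so this is geometric with ratio 6. After n steps: q(n) = q(0)·6ⁿ = 8·6ⁿ.

q(n) = 8·6ⁿ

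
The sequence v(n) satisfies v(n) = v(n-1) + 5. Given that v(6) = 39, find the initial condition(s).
v(6) = v(0) + 6·5, so v(0) = 39 - 30 = 9.

v(0) = 9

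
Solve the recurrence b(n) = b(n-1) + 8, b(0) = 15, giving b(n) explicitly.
Recurrence: b(n) = b(n-1) + 8, initial: b(0) = 15.
Each step adds 8, so b(n) = b(0) + 8n = 8n + 15.

b(n) = 8n + 15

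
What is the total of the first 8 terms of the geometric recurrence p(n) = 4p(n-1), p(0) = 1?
Computing the sequence terms: 1, 4, 16, 64, 256, 1024, 4096, 16384
Adding these values together:

21845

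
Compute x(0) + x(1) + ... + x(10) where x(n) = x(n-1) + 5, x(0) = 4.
Computing the sequence terms: 4, 9, 14, 19, 24, 29, 34, 39, 44, 49, 54
Adding these values together:

319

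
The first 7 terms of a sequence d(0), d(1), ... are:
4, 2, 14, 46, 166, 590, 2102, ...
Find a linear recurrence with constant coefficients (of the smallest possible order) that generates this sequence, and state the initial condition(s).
Look for the lowest-order linear relation among consecutive terms.
Observation: d(n) - 3·d(n-1) - (2)·d(n-2) = 0 holds for the shown terms, and no order-1 relation d(n) = α·d(n-1) + β fits.
Check at n=3: 3·14 + (2)·2 = 46. ✓

d(n) = 3d(n-1) + 2d(n-2), d(0) = 4, d(1) = 2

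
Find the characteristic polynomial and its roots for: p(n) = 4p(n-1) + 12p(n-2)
Substitute p(n) = rⁿ and divide through by rⁿ⁻²: r² - 4r - 12 = 0
Factor: (r + 2)(r - 6) = 0, so r = -2, 6.
General solution: p(n) = A·(-2)ⁿ + B·6ⁿ

Characteristic: r² - 4r - 12 = 0, Roots: r = -2, 6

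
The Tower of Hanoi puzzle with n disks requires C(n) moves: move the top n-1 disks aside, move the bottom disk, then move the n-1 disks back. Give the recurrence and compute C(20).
Moving n disks = move the top n-1 disks aside (C(n-1) moves) + move the largest disk (1 move) + move the n-1 disks back on top (C(n-1) moves), so C(n) = 2C(n-1) + 1, with C(1) = 1 (a single disk takes one move).
First terms: 1, 3, 7, 15, 31, 63, … — each is one less than a power of 2. Indeed C(n) + 1 = 2(C(n-1) + 1) with C(1) + 1 = 2, so C(n) + 1 = 2ⁿ and C(n) = 2ⁿ - 1.
Hence C(20) = 2^20 - 1 = 1048576 - 1 = 1048575.

C(n) = 2C(n-1) + 1, C(1) = 1; C(20) = 1048575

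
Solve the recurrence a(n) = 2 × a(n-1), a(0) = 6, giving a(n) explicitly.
Recurrence: a(n) = 2 × a(n-1), initial: a(0) = 6.
Each term is 2 times the previous, so this is geometric with ratio 2. After n steps: a(n) = a(0)·2ⁿ = 6·2ⁿ.

a(n) = 6·2ⁿ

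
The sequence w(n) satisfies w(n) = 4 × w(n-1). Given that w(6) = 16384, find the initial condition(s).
In general w(n) = 4ⁿ · w(0). At n = 6: w(0) = w(6) / 4^6 = 16384 / 4096 = 4.

w(0) = 4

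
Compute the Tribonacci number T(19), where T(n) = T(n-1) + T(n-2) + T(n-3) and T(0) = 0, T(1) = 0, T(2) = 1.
Computing the sequence terms:
0, 0, 1, 1, 2, 4, 7, 13, 24, 44, 81, 149, 274, 504, 927, 1705, 3136, 5768, 10609, 19513

19513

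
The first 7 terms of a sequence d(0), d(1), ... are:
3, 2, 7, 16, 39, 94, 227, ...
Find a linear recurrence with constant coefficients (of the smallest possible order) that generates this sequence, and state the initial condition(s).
Look for the lowest-order linear relation among consecutive terms.
Observation: d(n) - 2·d(n-1) - (1)·d(n-2) = 0 holds for the shown terms, and no order-1 relation d(n) = α·d(n-1) + β fits.
Check at n=3: 2·7 + (1)·2 = 16. ✓

d(n) = 2d(n-1) + d(n-2), d(0) = 3, d(1) = 2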